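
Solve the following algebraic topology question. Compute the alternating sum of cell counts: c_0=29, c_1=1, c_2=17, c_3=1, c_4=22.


chi = sum_k (-1)^k c_k.
= (-1)^0*29 + (-1)^1*1 + (-1)^2*17 + (-1)^3*1 + (-1)^4*22
= (29) + (-1) + (17) + (-1) + (22)
= 66

66


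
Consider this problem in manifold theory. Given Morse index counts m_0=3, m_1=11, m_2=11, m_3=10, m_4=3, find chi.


Morse theory: chi(M) = sum_k (-1)^k m_k where m_k = #(index-k critical points).
= (3) + (-11) + (11) + (-10) + (3) = -4

-4


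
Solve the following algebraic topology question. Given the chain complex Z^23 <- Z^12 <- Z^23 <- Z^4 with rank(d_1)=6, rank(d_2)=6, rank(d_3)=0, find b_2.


rank H_k = rank(ker d_k) - rank(im d_{k+1}).
rank(ker d_2) = rank(C_2) - rank(d_2) = 23 - 6 = 17.
rank(im d_{2+1}) = 0.
rank H_2 = 17 - 0 = 17

17


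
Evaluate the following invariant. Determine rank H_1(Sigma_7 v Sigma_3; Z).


For a wedge: H_1(A v B) = H_1(A) + H_1(B).
b_1(Sigma_7) = 14, b_1(Sigma_3) = 6.
b_1 = 14 + 6 = 20

20


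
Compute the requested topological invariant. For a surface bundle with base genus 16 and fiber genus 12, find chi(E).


For a fiber bundle F -> E -> B (with CW structure): chi(E) = chi(B) * chi(F).
chi(Sigma_16) = -30, chi(Sigma_12) = -22.
chi(E) = (-30) * (-22) = 660

660


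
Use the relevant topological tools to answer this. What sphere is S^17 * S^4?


Join of spheres: S^m * S^n = S^{m+n+1}.
dim = 17 + 4 + 1 = 22

22


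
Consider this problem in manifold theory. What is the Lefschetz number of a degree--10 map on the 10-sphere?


On S^10: L(f) = tr(f_0*) + (-1)^10 tr(f_10*) = 1 + (-1)^10 * deg(f).
L(f) = 1 + (-1)^10 * -10 = 1 + -10 = -9

-9


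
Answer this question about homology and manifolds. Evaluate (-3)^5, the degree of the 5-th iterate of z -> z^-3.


deg(f) = -3. Degree is multiplicative: deg(f^5) = (deg f)^5.
deg(f^5) = (-3)^5 = -243

-243


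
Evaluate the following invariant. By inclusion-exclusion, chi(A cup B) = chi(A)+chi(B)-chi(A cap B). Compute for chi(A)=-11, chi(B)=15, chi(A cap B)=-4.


chi(A cup B) = chi(A) + chi(B) - chi(A cap B)
= -11 + (15) - (-4)
= 8

8


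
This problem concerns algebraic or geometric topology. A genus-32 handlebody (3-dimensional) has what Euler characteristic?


A genus-g handlebody deformation retracts to a wedge of g circles.
chi(vee_g S^1) = 1 - g.
chi(H_32) = 1 - 32 = -31

-31


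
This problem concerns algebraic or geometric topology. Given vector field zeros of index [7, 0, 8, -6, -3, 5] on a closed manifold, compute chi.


Poincare-Hopf: chi(M) = sum of indices of zeros.
chi = (7) + (0) + (8) + (-6) + (-3) + (5) = 11

11


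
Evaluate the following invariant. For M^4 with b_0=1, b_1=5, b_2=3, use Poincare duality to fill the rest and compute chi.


By Poincare duality b_k = b_{4-k}, so full Betti numbers: b_0=1, b_1=5, b_2=3, b_3=5, b_4=1.
chi = sum (-1)^k b_k = -5

-5


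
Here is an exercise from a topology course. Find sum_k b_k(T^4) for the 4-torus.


b_k(T^4) = C(4,k), so the sum over k is sum_k C(4,k) = 2^4.
Total = 2^4 = 16

16


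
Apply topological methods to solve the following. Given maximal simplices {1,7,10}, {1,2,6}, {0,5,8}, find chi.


Enumerate all faces; f-vector: f_0=8, f_1=9, f_2=3.
chi = sum (-1)^k f_k = 2

2


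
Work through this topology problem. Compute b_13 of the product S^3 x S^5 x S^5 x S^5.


Each S^d has Poincare polynomial 1 + t^d.
The product S^3 x S^5 x S^5 x S^5 has Poincare polynomial prod(1+t^d_i).
Expanding: b_0=1, b_3=1, b_5=3, b_8=3, b_10=3, b_13=3, b_15=1, b_18=1.
b_13 = 3

3


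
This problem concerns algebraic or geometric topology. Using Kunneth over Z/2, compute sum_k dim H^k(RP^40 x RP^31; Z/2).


dim H^*(RP^n; Z/2) = n+1 (one Z/2 in each degree 0..n).
Total Betti number is multiplicative.
Total = (40+1) * (31+1) = 41 * 32 = 1312

1312


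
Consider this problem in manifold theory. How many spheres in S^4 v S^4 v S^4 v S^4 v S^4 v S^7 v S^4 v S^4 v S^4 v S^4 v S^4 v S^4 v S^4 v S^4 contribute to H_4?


For a wedge of spheres, H_k (k>0) is free on one generator per sphere of dimension k.
Spheres of dimension 4: count = 13.
b_4 = 13

13


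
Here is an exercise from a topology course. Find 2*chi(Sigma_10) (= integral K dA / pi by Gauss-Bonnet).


Gauss-Bonnet: integral K dA = 2*pi*chi(M).
chi(Sigma_10) = 2 - 2*10 = -18.
(integral K dA)/pi = 2*chi = 2*(-18) = -36

-36


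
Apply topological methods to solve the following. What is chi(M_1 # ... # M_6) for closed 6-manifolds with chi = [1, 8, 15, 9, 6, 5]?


For n-manifolds: chi(A#B) = chi(A) + chi(B) - chi(S^6).
chi(S^6) = 1 + (-1)^6 = 2.
chi(#) = (sum chi_i) - (6-1)*chi(S^6) = 44 - 5*2 = 34

34


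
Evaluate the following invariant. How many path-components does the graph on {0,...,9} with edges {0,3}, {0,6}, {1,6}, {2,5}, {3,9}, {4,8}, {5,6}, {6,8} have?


Run DFS/union-find over 10 vertices.
V = 10, E = 8.
Number of components = 2

2


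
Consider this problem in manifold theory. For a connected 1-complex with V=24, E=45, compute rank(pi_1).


For a connected graph: rank(pi_1) = b_1 = E - V + 1 = 1 - chi.
chi = V - E = 24 - 45 = -21.
rank = 1 - (-21) = 45 - 24 + 1 = 22

22


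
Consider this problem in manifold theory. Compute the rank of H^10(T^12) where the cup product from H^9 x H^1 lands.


Cup product: H^p x H^q -> H^{p+q}; here p+q = 9+1 = 10.
rank H^k(T^n) = C(n,k).
C(12,10) = 66

66


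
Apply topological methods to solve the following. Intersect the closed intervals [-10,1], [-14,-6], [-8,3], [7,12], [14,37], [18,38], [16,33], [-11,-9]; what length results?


Intersection = [max(a_i), min(b_i)] = [18, -9].
Since 18 > -9, the intersection is empty.
Length = 0

0


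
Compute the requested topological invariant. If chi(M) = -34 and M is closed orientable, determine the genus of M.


chi = 2 - 2g for closed orientable surfaces.
-34 = 2 - 2g
2g = 2 - (-34) = 36
g = 18

18


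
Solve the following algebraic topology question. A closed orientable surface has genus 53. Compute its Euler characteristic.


For a closed orientable surface of genus g: chi = 2 - 2g.
Here g = 53.
chi = 2 - 2*53 = 2 - 106 = -104

-104


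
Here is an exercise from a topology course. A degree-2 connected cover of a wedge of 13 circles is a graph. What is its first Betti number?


Nielsen-Schreier: an index-n subgroup of F_r is free of rank 1 + n(r-1).
Equivalently: chi(cover) = n*chi(base); chi(vee_r S^1) = 1 - 13 = -12.
chi(E) = 2*(-12) = -24; rank = 1 - chi(E) = 1 - (-24) = 25.
rank = 1 + 2*(13-1) = 1 + 24 = 25

25


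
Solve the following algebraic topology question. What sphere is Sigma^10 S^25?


Each suspension raises dimension by 1: Sigma S^n = S^{n+1}.
Sigma^10 S^25 = S^{25+10} = S^35

35


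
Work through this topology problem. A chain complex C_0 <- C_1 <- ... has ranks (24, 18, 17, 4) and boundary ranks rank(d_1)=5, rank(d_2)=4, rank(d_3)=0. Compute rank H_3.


rank H_k = rank(ker d_k) - rank(im d_{k+1}).
rank(ker d_3) = rank(C_3) - rank(d_3) = 4 - 0 = 4.
rank(im d_{3+1}) = 0.
rank H_3 = 4 - 0 = 4

4


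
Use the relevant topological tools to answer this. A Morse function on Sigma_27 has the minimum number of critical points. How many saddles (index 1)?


A perfect Morse function has m_k = b_k.
For Sigma_27: b_0=1, b_1=2g=54, b_2=1.
Saddles m_1 = 2g = 54

54


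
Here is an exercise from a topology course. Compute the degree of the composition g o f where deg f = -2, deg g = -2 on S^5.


Degree is multiplicative under composition: deg(g o f) = deg(g) * deg(f).
= -2 * -2 = 4

4


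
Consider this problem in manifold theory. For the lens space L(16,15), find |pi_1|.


pi_1(L(p,q)) = Z/pZ for any q coprime to p.
|pi_1(L(16,15))| = 16

16


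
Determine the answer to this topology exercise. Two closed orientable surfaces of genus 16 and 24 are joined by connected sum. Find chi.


chi(Sigma_16) = 2 - 2*16 = -30
chi(Sigma_24) = 2 - 2*24 = -46
For surfaces: chi(A#B) = chi(A) + chi(B) - 2.
chi = -30 + -46 - 2 = -78

-78


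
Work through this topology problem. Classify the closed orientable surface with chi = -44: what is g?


chi = 2 - 2g for closed orientable surfaces.
-44 = 2 - 2g
2g = 2 - (-44) = 46
g = 23

23


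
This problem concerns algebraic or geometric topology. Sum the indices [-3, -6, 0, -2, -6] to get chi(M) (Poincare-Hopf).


Poincare-Hopf: chi(M) = sum of indices of zeros.
chi = (-3) + (-6) + (0) + (-2) + (-6) = -17

-17


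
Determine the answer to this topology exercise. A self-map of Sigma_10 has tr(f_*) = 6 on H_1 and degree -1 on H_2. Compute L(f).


L(f) = tr(f_0*) - tr(f_1*) + tr(f_2*).
= 1 - (6) + (-1)
= -6

-6


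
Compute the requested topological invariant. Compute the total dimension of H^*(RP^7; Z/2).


H^k(RP^7; Z/2) = Z/2 for each 0 <= k <= 7.
Total dimension = 7 + 1 = 8

8


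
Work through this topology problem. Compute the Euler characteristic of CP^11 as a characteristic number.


For any closed oriented manifold, <e(TM),[M]> = chi(M).
chi(CP^11) = 11+1 = 12

12


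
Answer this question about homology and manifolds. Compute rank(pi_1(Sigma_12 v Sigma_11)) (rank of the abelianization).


For a wedge: H_1(A v B) = H_1(A) + H_1(B).
b_1(Sigma_12) = 24, b_1(Sigma_11) = 22.
b_1 = 24 + 22 = 46

46


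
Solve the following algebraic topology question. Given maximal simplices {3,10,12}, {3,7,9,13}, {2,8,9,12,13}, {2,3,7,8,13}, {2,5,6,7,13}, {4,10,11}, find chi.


Enumerate all faces; f-vector: f_0=12, f_1=32, f_2=33, f_3=16, f_4=3.
chi = sum (-1)^k f_k = 0

0


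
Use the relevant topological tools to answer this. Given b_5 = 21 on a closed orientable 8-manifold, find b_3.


Poincare duality for closed orientable n-manifolds: b_k = b_{n-k}.
Here n = 8, so b_3 = b_5 = 21

21


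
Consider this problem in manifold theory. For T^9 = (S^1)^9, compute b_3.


By the Kunneth formula, b_k(T^n) = C(n,k).
b_3(T^9) = C(9,3).
C(9,3) = 9!/(3!*6!) = 84

84


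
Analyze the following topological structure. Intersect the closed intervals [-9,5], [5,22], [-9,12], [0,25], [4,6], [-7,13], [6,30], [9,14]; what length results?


Intersection = [max(a_i), min(b_i)] = [9, 5].
Since 9 > 5, the intersection is empty.
Length = 0

0


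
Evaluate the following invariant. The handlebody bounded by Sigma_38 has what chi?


A genus-g handlebody deformation retracts to a wedge of g circles.
chi(vee_g S^1) = 1 - g.
chi(H_38) = 1 - 38 = -37

-37


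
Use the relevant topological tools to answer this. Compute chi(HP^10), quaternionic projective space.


HP^10 has one cell in each dimension 0, 4, ..., 4*10 (10+1 cells, all even-dim).
chi = 10 + 1 = 11

11


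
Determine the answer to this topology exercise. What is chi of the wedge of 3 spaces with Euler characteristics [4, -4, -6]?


chi(A v B) = chi(A) + chi(B) - 1 (one point identified).
For 3 spaces: chi = (sum chi_i) - (3 - 1).
sum = -6; chi = -6 - 2 = -8

-8


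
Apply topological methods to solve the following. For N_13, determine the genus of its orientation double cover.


chi(N_13) = 2 - 13 = -11.
Double cover: chi(Sigma_g) = 2 * chi(N_13) = 2*(-11) = -22.
2 - 2g = -22, so g = (2 - (-22))/2 = 24/2 = 12

12


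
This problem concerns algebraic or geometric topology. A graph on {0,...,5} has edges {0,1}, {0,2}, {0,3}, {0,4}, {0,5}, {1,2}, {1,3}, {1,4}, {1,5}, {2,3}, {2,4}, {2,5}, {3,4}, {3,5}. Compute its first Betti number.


b_1 = E - V + (number of components).
E = 14, V = 6, components = 1.
b_1 = 14 - 6 + 1 = 9

9


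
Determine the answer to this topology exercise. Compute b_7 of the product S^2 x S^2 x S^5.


Each S^d has Poincare polynomial 1 + t^d.
The product S^2 x S^2 x S^5 has Poincare polynomial prod(1+t^d_i).
Expanding: b_0=1, b_2=2, b_4=1, b_5=1, b_7=2, b_9=1.
b_7 = 2

2


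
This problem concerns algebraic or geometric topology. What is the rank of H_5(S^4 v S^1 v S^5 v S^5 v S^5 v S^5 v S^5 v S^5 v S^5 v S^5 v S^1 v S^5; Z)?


For a wedge of spheres, H_k (k>0) is free on one generator per sphere of dimension k.
Spheres of dimension 5: count = 9.
b_5 = 9

9


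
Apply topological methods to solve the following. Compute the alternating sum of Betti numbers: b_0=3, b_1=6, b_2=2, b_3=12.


chi = sum_k (-1)^k b_k.
= (3) + (-6) + (2) + (-12)
= -13

-13


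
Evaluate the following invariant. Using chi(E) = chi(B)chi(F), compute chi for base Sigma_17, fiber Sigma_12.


For a fiber bundle F -> E -> B (with CW structure): chi(E) = chi(B) * chi(F).
chi(Sigma_17) = -32, chi(Sigma_12) = -22.
chi(E) = (-32) * (-22) = 704

704


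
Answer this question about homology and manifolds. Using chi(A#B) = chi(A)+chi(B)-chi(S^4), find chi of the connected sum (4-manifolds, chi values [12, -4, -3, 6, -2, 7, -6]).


For n-manifolds: chi(A#B) = chi(A) + chi(B) - chi(S^4).
chi(S^4) = 1 + (-1)^4 = 2.
chi(#) = (sum chi_i) - (7-1)*chi(S^4) = 10 - 6*2 = -2

-2


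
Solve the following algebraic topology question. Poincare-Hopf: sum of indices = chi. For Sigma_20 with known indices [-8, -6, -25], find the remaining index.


Poincare-Hopf: sum of indices = chi(M).
chi(Sigma_20) = 2 - 2*20 = -38.
Sum of known indices = -39.
x = chi - (sum known) = -38 - (-39) = 1

1


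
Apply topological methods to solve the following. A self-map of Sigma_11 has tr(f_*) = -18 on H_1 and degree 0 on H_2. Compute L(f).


L(f) = tr(f_0*) - tr(f_1*) + tr(f_2*).
= 1 - (-18) + (0)
= 19

19


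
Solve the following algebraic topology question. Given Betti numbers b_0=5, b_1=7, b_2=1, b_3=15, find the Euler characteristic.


chi = sum_k (-1)^k b_k.
= (5) + (-7) + (1) + (-15)
= -16

-16


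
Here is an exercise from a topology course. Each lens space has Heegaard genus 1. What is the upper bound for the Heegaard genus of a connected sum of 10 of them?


Heegaard genus satisfies g(A#B) <= g(A) + g(B).
Each lens space has g = 1.
Upper bound: 10 * 1 = 10

10


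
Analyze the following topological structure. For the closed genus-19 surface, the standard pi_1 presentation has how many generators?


Standard presentation: pi_1(Sigma_g) = <a_1,b_1,...,a_g,b_g | [a_1,b_1]...[a_g,b_g] = 1>.
Number of generators = 2g = 2*19 = 38

38


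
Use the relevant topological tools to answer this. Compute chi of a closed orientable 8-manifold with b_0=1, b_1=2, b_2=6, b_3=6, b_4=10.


By Poincare duality b_k = b_{8-k}, so full Betti numbers: b_0=1, b_1=2, b_2=6, b_3=6, b_4=10, b_5=6, b_6=6, b_7=2, b_8=1.
chi = sum (-1)^k b_k = 8

8


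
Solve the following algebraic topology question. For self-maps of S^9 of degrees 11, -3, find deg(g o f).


Degree is multiplicative under composition: deg(g o f) = deg(g) * deg(f).
= -3 * 11 = -33

-33


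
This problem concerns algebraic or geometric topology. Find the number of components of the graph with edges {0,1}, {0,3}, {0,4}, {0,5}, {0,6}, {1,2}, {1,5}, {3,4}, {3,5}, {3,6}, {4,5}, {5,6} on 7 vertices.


Run DFS/union-find over 7 vertices.
V = 7, E = 12.
Number of components = 1

1


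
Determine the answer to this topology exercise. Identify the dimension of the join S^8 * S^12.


Join of spheres: S^m * S^n = S^{m+n+1}.
dim = 8 + 12 + 1 = 21

21


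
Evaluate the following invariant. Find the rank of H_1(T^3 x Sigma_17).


pi_1(A x B) = pi_1(A) x pi_1(B); rank of abelianization = b_1.
b_1(T^3) = 3, b_1(Sigma_17) = 2*17 = 34.
b_1(product) = 3 + 34 = 37

37


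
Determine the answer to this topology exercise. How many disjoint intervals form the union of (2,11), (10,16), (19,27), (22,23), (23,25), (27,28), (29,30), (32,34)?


Sort and merge overlapping open intervals.
Merged: (2,16), (19,27), (27,28), (29,30), (32,34).
Number of components = 5

5


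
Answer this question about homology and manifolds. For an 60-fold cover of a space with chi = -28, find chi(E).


For a finite covering: chi(E) = (number of sheets) * chi(B).
chi(E) = 60 * (-28) = -1680

-1680


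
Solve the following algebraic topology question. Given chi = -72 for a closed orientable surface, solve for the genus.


chi = 2 - 2g for closed orientable surfaces.
-72 = 2 - 2g
2g = 2 - (-72) = 74
g = 37

37


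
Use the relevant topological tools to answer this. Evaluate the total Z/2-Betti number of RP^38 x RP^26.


dim H^*(RP^n; Z/2) = n+1 (one Z/2 in each degree 0..n).
Total Betti number is multiplicative.
Total = (38+1) * (26+1) = 39 * 27 = 1053

1053


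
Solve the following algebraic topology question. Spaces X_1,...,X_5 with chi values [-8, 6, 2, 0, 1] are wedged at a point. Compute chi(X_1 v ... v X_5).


chi(A v B) = chi(A) + chi(B) - 1 (one point identified).
For 5 spaces: chi = (sum chi_i) - (5 - 1).
sum = 1; chi = 1 - 4 = -3

-3


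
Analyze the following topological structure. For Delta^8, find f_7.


Delta^8 has 8+1 vertices. A 7-face is a choice of 7+1 vertices.
f_7 = C(8+1, 7+1) = C(9,8) = 9

9


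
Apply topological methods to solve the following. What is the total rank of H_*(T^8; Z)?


b_k(T^8) = C(8,k), so the sum over k is sum_k C(8,k) = 2^8.
Total = 2^8 = 256

256


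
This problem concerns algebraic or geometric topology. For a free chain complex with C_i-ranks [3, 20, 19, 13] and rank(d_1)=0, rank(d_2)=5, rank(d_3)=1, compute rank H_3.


rank H_k = rank(ker d_k) - rank(im d_{k+1}).
rank(ker d_3) = rank(C_3) - rank(d_3) = 13 - 1 = 12.
rank(im d_{3+1}) = 0.
rank H_3 = 12 - 0 = 12

12


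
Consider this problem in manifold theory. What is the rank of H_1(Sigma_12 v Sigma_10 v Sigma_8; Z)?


For a wedge X v Y: reduced H_k(X v Y) = H_k(X) + H_k(Y).
Each Sigma_g contributes b_1 = 2g.
b_1 = 24 + 20 + 16 = 60

60


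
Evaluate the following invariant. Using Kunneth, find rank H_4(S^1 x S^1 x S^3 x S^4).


Each S^d has Poincare polynomial 1 + t^d.
The product S^1 x S^1 x S^3 x S^4 has Poincare polynomial prod(1+t^d_i).
Expanding: b_0=1, b_1=2, b_2=1, b_3=1, b_4=3, b_5=3, b_6=1, b_7=1, b_8=2, b_9=1.
b_4 = 3

3


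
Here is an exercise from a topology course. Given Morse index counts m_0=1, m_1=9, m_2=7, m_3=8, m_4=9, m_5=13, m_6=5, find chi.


Morse theory: chi(M) = sum_k (-1)^k m_k where m_k = #(index-k critical points).
= (1) + (-9) + (7) + (-8) + (9) + (-13) + (5) = -8

-8


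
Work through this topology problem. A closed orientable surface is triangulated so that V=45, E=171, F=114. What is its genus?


chi = V - E + F = 45 - 171 + 114 = -12
For orientable closed surface: chi = 2 - 2g, so g = (2 - chi)/2.
g = (2 - (-12)) / 2 = 14 / 2 = 7

7


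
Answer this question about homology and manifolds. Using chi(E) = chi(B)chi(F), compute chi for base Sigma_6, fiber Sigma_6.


For a fiber bundle F -> E -> B (with CW structure): chi(E) = chi(B) * chi(F).
chi(Sigma_6) = -10, chi(Sigma_6) = -10.
chi(E) = (-10) * (-10) = 100

100


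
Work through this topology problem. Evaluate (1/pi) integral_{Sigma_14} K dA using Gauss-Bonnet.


Gauss-Bonnet: integral K dA = 2*pi*chi(M).
chi(Sigma_14) = 2 - 2*14 = -26.
(integral K dA)/pi = 2*chi = 2*(-26) = -52

-52


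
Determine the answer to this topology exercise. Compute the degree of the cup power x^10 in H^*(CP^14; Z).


|x| = 2 in H^*(CP^n).
|x^10| = 10 * |x| = 10 * 2 = 20

20


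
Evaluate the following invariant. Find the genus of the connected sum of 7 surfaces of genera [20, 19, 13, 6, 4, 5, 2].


Genus is additive under connected sum of orientable surfaces.
g = 20 + 19 + 13 + 6 + 4 + 5 + 2 = 69

69


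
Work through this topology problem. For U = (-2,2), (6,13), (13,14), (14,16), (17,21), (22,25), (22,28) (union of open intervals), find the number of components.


Sort and merge overlapping open intervals.
Merged: (-2,2), (6,13), (13,14), (14,16), (17,21), (22,28).
Number of components = 6

6


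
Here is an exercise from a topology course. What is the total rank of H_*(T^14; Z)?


b_k(T^14) = C(14,k), so the sum over k is sum_k C(14,k) = 2^14.
Total = 2^14 = 16384

16384


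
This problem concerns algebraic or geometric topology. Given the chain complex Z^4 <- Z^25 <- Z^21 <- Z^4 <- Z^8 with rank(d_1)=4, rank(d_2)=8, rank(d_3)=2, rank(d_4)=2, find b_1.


rank H_k = rank(ker d_k) - rank(im d_{k+1}).
rank(ker d_1) = rank(C_1) - rank(d_1) = 25 - 4 = 21.
rank(im d_{1+1}) = 8.
rank H_1 = 21 - 8 = 13

13


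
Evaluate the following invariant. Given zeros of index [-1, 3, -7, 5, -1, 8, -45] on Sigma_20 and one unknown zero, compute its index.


Poincare-Hopf: sum of indices = chi(M).
chi(Sigma_20) = 2 - 2*20 = -38.
Sum of known indices = -38.
x = chi - (sum known) = -38 - (-38) = 0

0


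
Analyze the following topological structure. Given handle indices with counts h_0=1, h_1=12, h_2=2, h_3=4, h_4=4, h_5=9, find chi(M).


Handles of index k contribute (-1)^k to chi (same as CW cells).
chi = (1) + (-12) + (2) + (-4) + (4) + (-9) = -18

-18


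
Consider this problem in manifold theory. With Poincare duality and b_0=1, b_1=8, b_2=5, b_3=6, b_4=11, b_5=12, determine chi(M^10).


By Poincare duality b_k = b_{10-k}, so full Betti numbers: b_0=1, b_1=8, b_2=5, b_3=6, b_4=11, b_5=12, b_6=11, b_7=6, b_8=5, b_9=8, b_10=1.
chi = sum (-1)^k b_k = -6

-6


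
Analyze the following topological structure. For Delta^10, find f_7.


Delta^10 has 10+1 vertices. A 7-face is a choice of 7+1 vertices.
f_7 = C(10+1, 7+1) = C(11,8) = 165

165


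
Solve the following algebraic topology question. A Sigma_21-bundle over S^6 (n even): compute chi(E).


chi(S^6) = 2 (n even), chi(Sigma_21) = 2 - 2*21 = -40.
chi(E) = 2 * (-40) = -80

-80


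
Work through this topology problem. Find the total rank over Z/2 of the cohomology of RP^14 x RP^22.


dim H^*(RP^n; Z/2) = n+1 (one Z/2 in each degree 0..n).
Total Betti number is multiplicative.
Total = (14+1) * (22+1) = 15 * 23 = 345

345


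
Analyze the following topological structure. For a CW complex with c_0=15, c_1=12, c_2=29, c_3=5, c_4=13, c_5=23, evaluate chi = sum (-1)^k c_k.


chi = sum_k (-1)^k c_k.
= (-1)^0*15 + (-1)^1*12 + (-1)^2*29 + (-1)^3*5 + (-1)^4*13 + (-1)^5*23
= (15) + (-12) + (29) + (-5) + (13) + (-23)
= 17

17


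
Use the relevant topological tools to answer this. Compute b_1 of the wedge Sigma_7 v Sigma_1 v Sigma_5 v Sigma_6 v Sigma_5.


For a wedge X v Y: reduced H_k(X v Y) = H_k(X) + H_k(Y).
Each Sigma_g contributes b_1 = 2g.
b_1 = 14 + 2 + 10 + 12 + 10 = 48

48


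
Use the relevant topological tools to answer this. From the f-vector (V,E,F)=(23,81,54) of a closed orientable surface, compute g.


chi = V - E + F = 23 - 81 + 54 = -4
For orientable closed surface: chi = 2 - 2g, so g = (2 - chi)/2.
g = (2 - (-4)) / 2 = 6 / 2 = 3

3


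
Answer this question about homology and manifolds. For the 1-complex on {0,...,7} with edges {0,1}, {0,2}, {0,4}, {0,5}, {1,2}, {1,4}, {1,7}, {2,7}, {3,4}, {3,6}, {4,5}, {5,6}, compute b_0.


Run DFS/union-find over 8 vertices.
V = 8, E = 12.
Number of components = 1

1


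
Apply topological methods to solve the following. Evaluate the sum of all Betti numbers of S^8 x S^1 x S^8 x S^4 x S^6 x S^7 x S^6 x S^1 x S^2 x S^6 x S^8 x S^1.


Total Betti number is multiplicative under products.
Each S^d (d>=1) has total Betti number 2.
There are 12 sphere factors.
Total = 2^12 = 4096

4096


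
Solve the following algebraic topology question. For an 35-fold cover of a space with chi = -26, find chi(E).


For a finite covering: chi(E) = (number of sheets) * chi(B).
chi(E) = 35 * (-26) = -910

-910


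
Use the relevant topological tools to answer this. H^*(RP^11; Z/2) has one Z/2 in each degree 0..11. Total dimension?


H^k(RP^11; Z/2) = Z/2 for each 0 <= k <= 11.
Total dimension = 11 + 1 = 12

12


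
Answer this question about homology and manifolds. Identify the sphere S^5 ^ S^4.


S^m ^ S^n = S^{m+n}.
k = 5 + 4 = 9

9


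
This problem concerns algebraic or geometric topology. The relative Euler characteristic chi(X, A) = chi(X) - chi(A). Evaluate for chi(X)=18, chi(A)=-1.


Relative Euler characteristic: chi(X, A) = chi(X) - chi(A).
= 18 - (-1) = 19

19


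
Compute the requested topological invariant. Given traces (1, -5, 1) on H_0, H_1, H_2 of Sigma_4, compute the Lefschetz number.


L(f) = tr(f_0*) - tr(f_1*) + tr(f_2*).
= 1 - (-5) + (1)
= 7

7


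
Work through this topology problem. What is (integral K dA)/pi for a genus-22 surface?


Gauss-Bonnet: integral K dA = 2*pi*chi(M).
chi(Sigma_22) = 2 - 2*22 = -42.
(integral K dA)/pi = 2*chi = 2*(-42) = -84

-84


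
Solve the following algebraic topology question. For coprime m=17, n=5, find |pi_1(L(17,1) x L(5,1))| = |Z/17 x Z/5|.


pi_1(X x Y) = pi_1(X) x pi_1(Y).
pi_1(L(17,1)) = Z/17, pi_1(L(5,1)) = Z/5.
|Z/17 x Z/5| = 17 * 5 = 85

85


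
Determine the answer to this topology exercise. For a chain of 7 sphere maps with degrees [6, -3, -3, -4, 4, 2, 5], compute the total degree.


Degree is multiplicative: deg(composition) = product of degrees.
= (6) * (-3) * (-3) * (-4) * (4) * (2) * (5) = -8640

-8640


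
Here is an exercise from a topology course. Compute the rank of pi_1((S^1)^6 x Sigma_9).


pi_1(A x B) = pi_1(A) x pi_1(B); rank of abelianization = b_1.
b_1(T^6) = 6, b_1(Sigma_9) = 2*9 = 18.
b_1(product) = 6 + 18 = 24

24


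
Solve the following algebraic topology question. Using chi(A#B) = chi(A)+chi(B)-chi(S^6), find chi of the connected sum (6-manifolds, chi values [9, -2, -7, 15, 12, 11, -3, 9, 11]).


For n-manifolds: chi(A#B) = chi(A) + chi(B) - chi(S^6).
chi(S^6) = 1 + (-1)^6 = 2.
chi(#) = (sum chi_i) - (9-1)*chi(S^6) = 55 - 8*2 = 39

39


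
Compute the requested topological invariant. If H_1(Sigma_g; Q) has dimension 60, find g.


For a closed orientable surface: b_1 = 2g.
60 = 2g
g = 60 / 2 = 30

30


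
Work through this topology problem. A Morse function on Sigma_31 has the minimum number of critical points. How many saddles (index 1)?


A perfect Morse function has m_k = b_k.
For Sigma_31: b_0=1, b_1=2g=62, b_2=1.
Saddles m_1 = 2g = 62

62


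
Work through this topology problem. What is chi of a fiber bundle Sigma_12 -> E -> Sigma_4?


For a fiber bundle F -> E -> B (with CW structure): chi(E) = chi(B) * chi(F).
chi(Sigma_4) = -6, chi(Sigma_12) = -22.
chi(E) = (-6) * (-22) = 132

132


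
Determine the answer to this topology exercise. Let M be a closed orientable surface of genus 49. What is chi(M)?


For a closed orientable surface of genus g: chi = 2 - 2g.
Here g = 49.
chi = 2 - 2*49 = 2 - 98 = -96

-96


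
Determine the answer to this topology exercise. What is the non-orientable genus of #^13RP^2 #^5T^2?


Since a >= 1, the sum is non-orientable; each T^2 can be replaced by RP^2 # RP^2 (since T^2#RP^2 = 3RP^2).
Total crosscaps k = 13 + 2*5 = 23.
Check via chi: chi = 13*1 + 5*0 - (13+5-1)*2 = -21 = 2 - k = -21. Consistent.

23


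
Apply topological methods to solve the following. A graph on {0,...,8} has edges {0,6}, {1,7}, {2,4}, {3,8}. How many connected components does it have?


Run DFS/union-find over 9 vertices.
V = 9, E = 4.
Number of components = 5

5


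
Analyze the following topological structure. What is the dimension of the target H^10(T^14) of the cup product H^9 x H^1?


Cup product: H^p x H^q -> H^{p+q}; here p+q = 9+1 = 10.
rank H^k(T^n) = C(n,k).
C(14,10) = 1001

1001


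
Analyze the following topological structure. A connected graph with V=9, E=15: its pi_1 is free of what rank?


For a connected graph: rank(pi_1) = b_1 = E - V + 1 = 1 - chi.
chi = V - E = 9 - 15 = -6.
rank = 1 - (-6) = 15 - 9 + 1 = 7

7


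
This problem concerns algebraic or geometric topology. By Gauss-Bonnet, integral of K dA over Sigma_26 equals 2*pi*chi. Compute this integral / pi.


Gauss-Bonnet: integral K dA = 2*pi*chi(M).
chi(Sigma_26) = 2 - 2*26 = -50.
(integral K dA)/pi = 2*chi = 2*(-50) = -100

-100


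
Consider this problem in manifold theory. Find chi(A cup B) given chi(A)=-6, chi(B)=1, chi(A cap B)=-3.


chi(A cup B) = chi(A) + chi(B) - chi(A cap B)
= -6 + (1) - (-3)
= -2

-2


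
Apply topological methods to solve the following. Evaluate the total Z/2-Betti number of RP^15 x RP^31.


dim H^*(RP^n; Z/2) = n+1 (one Z/2 in each degree 0..n).
Total Betti number is multiplicative.
Total = (15+1) * (31+1) = 16 * 32 = 512

512


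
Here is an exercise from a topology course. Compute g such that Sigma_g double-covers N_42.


chi(N_42) = 2 - 42 = -40.
Double cover: chi(Sigma_g) = 2 * chi(N_42) = 2*(-40) = -80.
2 - 2g = -80, so g = (2 - (-80))/2 = 82/2 = 41

41


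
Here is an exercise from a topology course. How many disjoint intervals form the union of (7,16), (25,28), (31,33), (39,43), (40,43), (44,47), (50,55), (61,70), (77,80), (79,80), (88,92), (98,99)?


Sort and merge overlapping open intervals.
Merged: (7,16), (25,28), (31,33), (39,43), (44,47), (50,55), (61,70), (77,80), (88,92), (98,99).
Number of components = 10

10


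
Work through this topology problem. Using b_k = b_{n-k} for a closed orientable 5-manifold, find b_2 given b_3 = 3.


Poincare duality for closed orientable n-manifolds: b_k = b_{n-k}.
Here n = 5, so b_2 = b_3 = 3

3


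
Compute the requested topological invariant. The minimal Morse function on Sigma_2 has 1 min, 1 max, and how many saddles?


A perfect Morse function has m_k = b_k.
For Sigma_2: b_0=1, b_1=2g=4, b_2=1.
Saddles m_1 = 2g = 4

4


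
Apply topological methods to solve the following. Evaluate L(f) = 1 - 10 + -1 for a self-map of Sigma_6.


L(f) = tr(f_0*) - tr(f_1*) + tr(f_2*).
= 1 - (10) + (-1)
= -10

-10


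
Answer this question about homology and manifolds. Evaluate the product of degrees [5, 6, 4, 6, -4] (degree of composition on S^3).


Degree is multiplicative: deg(composition) = product of degrees.
= (5) * (6) * (4) * (6) * (-4) = -2880

-2880


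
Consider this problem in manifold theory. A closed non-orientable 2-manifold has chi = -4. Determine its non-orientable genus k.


chi = 2 - k for closed non-orientable surfaces with k crosscaps.
-4 = 2 - k
k = 2 - (-4) = 6

6


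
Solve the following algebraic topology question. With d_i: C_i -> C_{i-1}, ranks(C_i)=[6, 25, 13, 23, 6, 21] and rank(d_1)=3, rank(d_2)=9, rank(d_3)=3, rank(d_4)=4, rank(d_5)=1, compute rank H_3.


rank H_k = rank(ker d_k) - rank(im d_{k+1}).
rank(ker d_3) = rank(C_3) - rank(d_3) = 23 - 3 = 20.
rank(im d_{3+1}) = 4.
rank H_3 = 20 - 4 = 16

16


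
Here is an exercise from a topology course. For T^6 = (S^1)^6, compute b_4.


By the Kunneth formula, b_k(T^n) = C(n,k).
b_4(T^6) = C(6,4).
C(6,4) = 6!/(4!*2!) = 15

15


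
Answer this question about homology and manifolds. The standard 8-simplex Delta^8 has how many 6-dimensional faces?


Delta^8 has 8+1 vertices. A 6-face is a choice of 6+1 vertices.
f_6 = C(8+1, 6+1) = C(9,7) = 36

36


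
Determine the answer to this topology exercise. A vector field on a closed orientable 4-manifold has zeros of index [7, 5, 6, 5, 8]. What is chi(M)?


Poincare-Hopf: chi(M) = sum of indices of zeros.
chi = (7) + (5) + (6) + (5) + (8) = 31

31


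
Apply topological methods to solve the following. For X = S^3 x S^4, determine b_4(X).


Each S^d has Poincare polynomial 1 + t^d.
The product S^3 x S^4 has Poincare polynomial prod(1+t^d_i).
Expanding: b_0=1, b_3=1, b_4=1, b_7=1.
b_4 = 1

1


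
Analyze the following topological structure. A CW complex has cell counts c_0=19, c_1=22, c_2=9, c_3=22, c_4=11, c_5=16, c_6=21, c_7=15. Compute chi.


chi = sum_k (-1)^k c_k.
= (-1)^0*19 + (-1)^1*22 + (-1)^2*9 + (-1)^3*22 + (-1)^4*11 + (-1)^5*16 + (-1)^6*21 + (-1)^7*15
= (19) + (-22) + (9) + (-22) + (11) + (-16) + (21) + (-15)
= -15

-15


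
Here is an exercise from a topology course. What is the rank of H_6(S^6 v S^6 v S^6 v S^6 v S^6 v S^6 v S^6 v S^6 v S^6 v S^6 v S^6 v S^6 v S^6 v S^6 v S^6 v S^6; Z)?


For a wedge of spheres, H_k (k>0) is free on one generator per sphere of dimension k.
Spheres of dimension 6: count = 16.
b_6 = 16

16


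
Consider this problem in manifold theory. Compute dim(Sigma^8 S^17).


Each suspension raises dimension by 1: Sigma S^n = S^{n+1}.
Sigma^8 S^17 = S^{17+8} = S^25

25


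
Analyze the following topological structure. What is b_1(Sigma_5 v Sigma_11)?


For a wedge: H_1(A v B) = H_1(A) + H_1(B).
b_1(Sigma_5) = 10, b_1(Sigma_11) = 22.
b_1 = 10 + 22 = 32

32


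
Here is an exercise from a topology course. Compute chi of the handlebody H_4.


A genus-g handlebody deformation retracts to a wedge of g circles.
chi(vee_g S^1) = 1 - g.
chi(H_4) = 1 - 4 = -3

-3


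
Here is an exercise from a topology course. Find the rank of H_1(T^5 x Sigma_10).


pi_1(A x B) = pi_1(A) x pi_1(B); rank of abelianization = b_1.
b_1(T^5) = 5, b_1(Sigma_10) = 2*10 = 20.
b_1(product) = 5 + 20 = 25

25


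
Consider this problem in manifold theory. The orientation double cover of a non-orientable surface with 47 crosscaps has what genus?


chi(N_47) = 2 - 47 = -45.
Double cover: chi(Sigma_g) = 2 * chi(N_47) = 2*(-45) = -90.
2 - 2g = -90, so g = (2 - (-90))/2 = 92/2 = 46

46


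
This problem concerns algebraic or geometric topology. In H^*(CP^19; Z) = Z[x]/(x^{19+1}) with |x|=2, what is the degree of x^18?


|x| = 2 in H^*(CP^n).
|x^18| = 18 * |x| = 18 * 2 = 36

36


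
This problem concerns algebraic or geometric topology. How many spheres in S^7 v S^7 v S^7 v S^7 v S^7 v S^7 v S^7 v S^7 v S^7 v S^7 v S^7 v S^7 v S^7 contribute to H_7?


For a wedge of spheres, H_k (k>0) is free on one generator per sphere of dimension k.
Spheres of dimension 7: count = 13.
b_7 = 13

13


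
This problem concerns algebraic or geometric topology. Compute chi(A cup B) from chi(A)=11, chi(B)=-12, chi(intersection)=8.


chi(A cup B) = chi(A) + chi(B) - chi(A cap B)
= 11 + (-12) - (8)
= -9

-9


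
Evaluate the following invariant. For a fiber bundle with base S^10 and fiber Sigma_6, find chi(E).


chi(S^10) = 2 (n even), chi(Sigma_6) = 2 - 2*6 = -10.
chi(E) = 2 * (-10) = -20

-20


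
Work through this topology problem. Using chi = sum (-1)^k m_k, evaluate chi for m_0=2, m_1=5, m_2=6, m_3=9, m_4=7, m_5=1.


Morse theory: chi(M) = sum_k (-1)^k m_k where m_k = #(index-k critical points).
= (2) + (-5) + (6) + (-9) + (7) + (-1) = 0

0


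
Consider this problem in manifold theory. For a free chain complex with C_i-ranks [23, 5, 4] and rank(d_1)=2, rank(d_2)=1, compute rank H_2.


rank H_k = rank(ker d_k) - rank(im d_{k+1}).
rank(ker d_2) = rank(C_2) - rank(d_2) = 4 - 1 = 3.
rank(im d_{2+1}) = 0.
rank H_2 = 3 - 0 = 3

3


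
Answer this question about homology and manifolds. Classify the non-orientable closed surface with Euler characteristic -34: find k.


chi = 2 - k for closed non-orientable surfaces with k crosscaps.
-34 = 2 - k
k = 2 - (-34) = 36

36


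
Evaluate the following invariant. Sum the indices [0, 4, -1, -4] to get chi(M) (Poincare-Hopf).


Poincare-Hopf: chi(M) = sum of indices of zeros.
chi = (0) + (4) + (-1) + (-4) = -1

-1


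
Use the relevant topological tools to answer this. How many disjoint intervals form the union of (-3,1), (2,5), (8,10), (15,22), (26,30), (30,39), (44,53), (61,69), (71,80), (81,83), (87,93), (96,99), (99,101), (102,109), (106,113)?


Sort and merge overlapping open intervals.
Merged: (-3,1), (2,5), (8,10), (15,22), (26,30), (30,39), (44,53), (61,69), (71,80), (81,83), (87,93), (96,99), (99,101), (102,113).
Number of components = 14

14


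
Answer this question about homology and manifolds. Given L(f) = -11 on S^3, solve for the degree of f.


L(f) = 1 + (-1)^3 deg(f) on S^3.
-11 = 1 + (-1)^3 * deg(f)
(-1)^3 * deg(f) = -12
deg(f) = 12

12


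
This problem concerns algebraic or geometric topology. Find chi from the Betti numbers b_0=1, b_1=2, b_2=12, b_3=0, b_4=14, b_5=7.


chi = sum_k (-1)^k b_k.
= (1) + (-2) + (12) + (0) + (14) + (-7)
= 18

18


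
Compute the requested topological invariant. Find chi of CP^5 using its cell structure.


CP^5 has one cell in each even dimension 0, 2, ..., 2*5 (5+1 cells total).
All cells are even-dimensional, so chi = number of cells.
chi = 5 + 1 = 6

6


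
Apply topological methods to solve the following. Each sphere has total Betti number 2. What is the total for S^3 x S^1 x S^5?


Total Betti number is multiplicative under products.
Each S^d (d>=1) has total Betti number 2.
There are 3 sphere factors.
Total = 2^3 = 8

8


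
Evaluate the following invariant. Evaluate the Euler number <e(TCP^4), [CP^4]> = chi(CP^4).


For any closed oriented manifold, <e(TM),[M]> = chi(M).
chi(CP^4) = 4+1 = 5

5


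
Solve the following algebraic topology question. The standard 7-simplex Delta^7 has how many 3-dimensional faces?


Delta^7 has 7+1 vertices. A 3-face is a choice of 3+1 vertices.
f_3 = C(7+1, 3+1) = C(8,4) = 70

70


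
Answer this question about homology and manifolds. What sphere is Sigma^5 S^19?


Each suspension raises dimension by 1: Sigma S^n = S^{n+1}.
Sigma^5 S^19 = S^{19+5} = S^24

24


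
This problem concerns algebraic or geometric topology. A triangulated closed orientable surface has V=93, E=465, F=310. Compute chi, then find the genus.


chi = V - E + F = 93 - 465 + 310 = -62
For orientable closed surface: chi = 2 - 2g, so g = (2 - chi)/2.
g = (2 - (-62)) / 2 = 64 / 2 = 32

32


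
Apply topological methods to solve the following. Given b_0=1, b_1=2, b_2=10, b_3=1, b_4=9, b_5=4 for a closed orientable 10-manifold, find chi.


By Poincare duality b_k = b_{10-k}, so full Betti numbers: b_0=1, b_1=2, b_2=10, b_3=1, b_4=9, b_5=4, b_6=9, b_7=1, b_8=10, b_9=2, b_10=1.
chi = sum (-1)^k b_k = 30

30


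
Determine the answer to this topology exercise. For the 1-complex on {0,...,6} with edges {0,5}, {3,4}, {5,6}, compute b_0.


Run DFS/union-find over 7 vertices.
V = 7, E = 3.
Number of components = 4

4


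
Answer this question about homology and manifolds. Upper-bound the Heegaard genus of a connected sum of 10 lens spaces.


Heegaard genus satisfies g(A#B) <= g(A) + g(B).
Each lens space has g = 1.
Upper bound: 10 * 1 = 10

10


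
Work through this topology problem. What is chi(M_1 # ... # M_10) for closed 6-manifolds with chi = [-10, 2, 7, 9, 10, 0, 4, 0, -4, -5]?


For n-manifolds: chi(A#B) = chi(A) + chi(B) - chi(S^6).
chi(S^6) = 1 + (-1)^6 = 2.
chi(#) = (sum chi_i) - (10-1)*chi(S^6) = 13 - 9*2 = -5

-5


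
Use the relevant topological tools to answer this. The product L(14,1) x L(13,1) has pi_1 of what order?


pi_1(X x Y) = pi_1(X) x pi_1(Y).
pi_1(L(14,1)) = Z/14, pi_1(L(13,1)) = Z/13.
|Z/14 x Z/13| = 14 * 13 = 182

182


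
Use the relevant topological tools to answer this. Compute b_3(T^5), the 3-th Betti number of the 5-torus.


By the Kunneth formula, b_k(T^n) = C(n,k).
b_3(T^5) = C(5,3).
C(5,3) = 5!/(3!*2!) = 10

10


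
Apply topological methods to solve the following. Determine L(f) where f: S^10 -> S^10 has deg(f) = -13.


On S^10: L(f) = tr(f_0*) + (-1)^10 tr(f_10*) = 1 + (-1)^10 * deg(f).
L(f) = 1 + (-1)^10 * -13 = 1 + -13 = -12

-12


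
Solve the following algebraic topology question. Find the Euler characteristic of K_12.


K_12: V = 12, E = C(12,2) = 66.
chi = V - E = 12 - 66 = -54

-54


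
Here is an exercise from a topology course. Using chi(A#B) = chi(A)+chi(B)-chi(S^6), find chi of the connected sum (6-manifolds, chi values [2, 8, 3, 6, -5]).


For n-manifolds: chi(A#B) = chi(A) + chi(B) - chi(S^6).
chi(S^6) = 1 + (-1)^6 = 2.
chi(#) = (sum chi_i) - (5-1)*chi(S^6) = 14 - 4*2 = 6

6


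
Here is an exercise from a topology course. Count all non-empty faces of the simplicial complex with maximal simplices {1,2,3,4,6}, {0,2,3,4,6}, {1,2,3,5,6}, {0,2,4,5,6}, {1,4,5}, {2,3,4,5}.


Each maximal simplex on m vertices has 2^m - 1 nonempty faces.
Take the union (dedupe shared faces).
Total distinct faces = 78

78
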